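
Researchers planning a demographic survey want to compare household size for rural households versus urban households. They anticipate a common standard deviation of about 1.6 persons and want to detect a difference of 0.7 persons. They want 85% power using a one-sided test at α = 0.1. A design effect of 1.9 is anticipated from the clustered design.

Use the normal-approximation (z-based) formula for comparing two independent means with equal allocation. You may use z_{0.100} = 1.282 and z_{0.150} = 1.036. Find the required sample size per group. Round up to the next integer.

n = (z_α + z_β)² · (σ₁² + σ₂²) / δ²
  = (1.282 + 1.036)² · (2·1.6² = 5.12) / 0.7²
  = 5.3731 · 5.12 / 0.49
  = 56.14
Design effect: 1.9 × 56.14 = 106.67.
Round up → n = 107 per group.

n = 107 per group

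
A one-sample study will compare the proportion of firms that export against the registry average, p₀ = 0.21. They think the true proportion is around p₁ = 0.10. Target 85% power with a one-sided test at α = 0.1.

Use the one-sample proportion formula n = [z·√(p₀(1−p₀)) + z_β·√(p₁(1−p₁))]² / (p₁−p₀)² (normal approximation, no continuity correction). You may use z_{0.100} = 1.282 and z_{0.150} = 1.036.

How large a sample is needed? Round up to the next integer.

n = [z_α·√(p₀q₀) + z_β·√(p₁q₁)]² / (p₁ − p₀)²
  = [1.282·√(0.21·0.79) + 1.036·√(0.10·0.90)]² / (-0.11)²
  = [1.282·0.4073 + 1.036·0.3000]² / 0.0121
  = [0.8330]² / 0.0121
  = 57.34
Round up → n = 58.

n = 58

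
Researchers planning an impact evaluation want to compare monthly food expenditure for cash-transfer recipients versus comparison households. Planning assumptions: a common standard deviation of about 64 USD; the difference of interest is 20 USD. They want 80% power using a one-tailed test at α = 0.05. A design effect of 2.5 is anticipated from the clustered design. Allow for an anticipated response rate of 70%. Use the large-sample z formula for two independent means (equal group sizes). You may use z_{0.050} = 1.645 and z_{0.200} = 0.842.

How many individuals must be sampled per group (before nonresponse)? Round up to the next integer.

n = 453 per group

n = (z_α + z_β)² · (σ₁² + σ₂²) / δ²
  = (1.645 + 0.842)² · (2·64² = 8192) / 20²
  = 6.1852 · 8192 / 400
  = 126.67
Design effect: 2.5 × 126.67 = 316.68.
Adjust for 70% response: 316.68 / 0.70 = 452.40.
Round up → n = 453 per group.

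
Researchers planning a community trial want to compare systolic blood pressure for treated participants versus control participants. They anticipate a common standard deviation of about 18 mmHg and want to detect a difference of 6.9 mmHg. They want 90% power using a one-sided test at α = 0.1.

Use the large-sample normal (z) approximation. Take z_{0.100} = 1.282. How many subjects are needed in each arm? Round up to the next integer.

n = (z_α + z_β)² · (σ₁² + σ₂²) / δ²
  = (1.282 + 1.282)² · (2·18² = 648) / 6.9²
  = 6.5741 · 648 / 47.61
  = 89.48
Round up → n = 90 per group.

n = 90 per group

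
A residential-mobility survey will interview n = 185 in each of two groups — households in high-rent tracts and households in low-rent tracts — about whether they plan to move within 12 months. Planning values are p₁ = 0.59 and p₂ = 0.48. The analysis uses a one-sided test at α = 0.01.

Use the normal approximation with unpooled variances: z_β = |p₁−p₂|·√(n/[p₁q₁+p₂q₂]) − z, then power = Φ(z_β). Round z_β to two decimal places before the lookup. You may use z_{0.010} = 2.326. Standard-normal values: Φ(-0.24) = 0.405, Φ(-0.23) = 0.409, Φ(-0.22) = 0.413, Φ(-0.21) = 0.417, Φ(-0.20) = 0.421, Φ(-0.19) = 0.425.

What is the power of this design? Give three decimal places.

Power ≈ 0.425

z_β = |p₁−p₂|·√(n/[p₁q₁+p₂q₂]) − z_α
    = 0.11 · √(185/0.4915) − 2.326
    = 0.11 · 19.4010 − 2.326
    = 2.1341 − 2.326 = -0.1919 → -0.19
Power = Φ(-0.19) = 0.425.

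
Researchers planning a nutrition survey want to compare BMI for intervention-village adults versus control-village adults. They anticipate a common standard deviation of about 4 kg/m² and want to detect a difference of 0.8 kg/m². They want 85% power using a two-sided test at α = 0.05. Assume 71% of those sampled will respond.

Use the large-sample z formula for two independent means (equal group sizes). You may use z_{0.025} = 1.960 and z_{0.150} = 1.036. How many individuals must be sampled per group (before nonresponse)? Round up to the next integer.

n = (z_{α/2} + z_β)² · (σ₁² + σ₂²) / δ²
  = (1.960 + 1.036)² · (2·4² = 32) / 0.8²
  = 8.9760 · 32 / 0.64
  = 448.80
Adjust for 71% response: 448.80 / 0.71 = 632.11.
Round up → n = 633 per group.

n = 633 per group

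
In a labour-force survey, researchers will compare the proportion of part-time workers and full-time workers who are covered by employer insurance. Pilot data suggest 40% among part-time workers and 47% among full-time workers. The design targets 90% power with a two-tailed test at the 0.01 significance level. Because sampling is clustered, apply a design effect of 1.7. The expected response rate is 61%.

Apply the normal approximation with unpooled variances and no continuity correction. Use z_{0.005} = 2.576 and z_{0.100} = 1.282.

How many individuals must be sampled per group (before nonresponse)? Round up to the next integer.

n = 4141 per group

n = (z_{α/2} + z_β)² · [p₁(1−p₁) + p₂(1−p₂)] / (p₁ − p₂)²
  = (2.576 + 1.282)² · (0.40·0.60 + 0.47·0.53) / (-0.07)²
  = (3.858)² · (0.2400 + 0.2491) / 0.0049
  = 14.8842 · 0.4891 / 0.0049
  = 1485.68
Design effect: 1.7 × 1485.68 = 2525.66.
Adjust for 61% response: 2525.66 / 0.61 = 4140.43.
Round up → n = 4141 per group.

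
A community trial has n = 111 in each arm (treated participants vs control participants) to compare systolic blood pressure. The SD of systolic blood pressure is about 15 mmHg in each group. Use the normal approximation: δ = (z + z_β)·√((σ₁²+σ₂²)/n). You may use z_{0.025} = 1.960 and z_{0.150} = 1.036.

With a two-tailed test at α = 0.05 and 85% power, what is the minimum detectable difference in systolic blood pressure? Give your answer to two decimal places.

Minimum detectable difference ≈ 6.03 mmHg

δ = (z_{α/2} + z_β) · √((σ₁²+σ₂²)/n)
  = (1.960 + 1.036) · √(450/111)
  = 2.996 · √4.0541
  = 2.996 · 2.0135
  = 6.0324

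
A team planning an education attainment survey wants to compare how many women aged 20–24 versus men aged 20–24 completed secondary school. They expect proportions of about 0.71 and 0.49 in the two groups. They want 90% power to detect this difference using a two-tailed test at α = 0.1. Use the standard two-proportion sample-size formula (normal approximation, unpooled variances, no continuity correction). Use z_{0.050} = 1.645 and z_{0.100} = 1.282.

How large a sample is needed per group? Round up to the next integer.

n = (z_{α/2} + z_β)² · [p₁(1−p₁) + p₂(1−p₂)] / (p₁ − p₂)²
  = (1.645 + 1.282)² · (0.71·0.29 + 0.49·0.51) / (0.22)²
  = (2.927)² · (0.2059 + 0.2499) / 0.0484
  = 8.5673 · 0.4558 / 0.0484
  = 80.68
Round up → n = 81 per group.

n = 81 per group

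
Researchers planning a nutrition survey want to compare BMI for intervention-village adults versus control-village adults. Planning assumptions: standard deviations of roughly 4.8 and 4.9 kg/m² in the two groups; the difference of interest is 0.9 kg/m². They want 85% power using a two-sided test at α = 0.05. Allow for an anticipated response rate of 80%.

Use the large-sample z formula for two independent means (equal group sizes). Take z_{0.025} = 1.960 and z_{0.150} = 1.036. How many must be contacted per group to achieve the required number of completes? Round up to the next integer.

n = 652 per group

n = (z_{α/2} + z_β)² · (σ₁² + σ₂²) / δ²
  = (1.960 + 1.036)² · (4.8² + 4.9² = 47.05) / 0.9²
  = 8.9760 · 47.05 / 0.81
  = 521.38
Adjust for 80% response: 521.38 / 0.80 = 651.73.
Round up → n = 652 per group.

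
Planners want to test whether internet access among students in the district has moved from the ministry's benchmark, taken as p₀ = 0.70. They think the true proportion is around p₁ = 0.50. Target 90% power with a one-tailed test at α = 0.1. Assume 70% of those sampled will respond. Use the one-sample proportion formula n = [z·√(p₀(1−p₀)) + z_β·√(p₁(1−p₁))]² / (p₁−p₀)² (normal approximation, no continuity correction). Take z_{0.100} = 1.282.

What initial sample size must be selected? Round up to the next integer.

n = 54

n = [z_α·√(p₀q₀) + z_β·√(p₁q₁)]² / (p₁ − p₀)²
  = [1.282·√(0.70·0.30) + 1.282·√(0.50·0.50)]² / (-0.20)²
  = [1.282·0.4583 + 1.282·0.5000]² / 0.0400
  = [1.2285]² / 0.0400
  = 37.73
Adjust for 70% response: 37.73 / 0.70 = 53.90.
Round up → n = 54.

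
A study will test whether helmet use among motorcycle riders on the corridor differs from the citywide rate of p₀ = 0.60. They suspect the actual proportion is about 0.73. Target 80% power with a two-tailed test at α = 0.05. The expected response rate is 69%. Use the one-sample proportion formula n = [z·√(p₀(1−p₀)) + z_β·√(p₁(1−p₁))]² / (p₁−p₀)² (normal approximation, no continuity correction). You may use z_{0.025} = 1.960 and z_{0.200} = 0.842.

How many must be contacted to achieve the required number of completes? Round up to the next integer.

n = [z_{α/2}·√(p₀q₀) + z_β·√(p₁q₁)]² / (p₁ − p₀)²
  = [1.960·√(0.60·0.40) + 0.842·√(0.73·0.27)]² / (0.13)²
  = [1.960·0.4899 + 0.842·0.4440]² / 0.0169
  = [1.3340]² / 0.0169
  = 105.30
Adjust for 69% response: 105.30 / 0.69 = 152.61.
Round up → n = 153.

n = 153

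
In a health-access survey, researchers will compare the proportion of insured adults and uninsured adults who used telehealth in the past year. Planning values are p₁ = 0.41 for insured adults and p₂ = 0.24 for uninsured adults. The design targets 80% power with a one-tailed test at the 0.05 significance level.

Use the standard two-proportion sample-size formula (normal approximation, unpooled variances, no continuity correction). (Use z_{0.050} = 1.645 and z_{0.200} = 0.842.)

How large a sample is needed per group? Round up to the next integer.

n = 91 per group

n = (z_α + z_β)² · [p₁(1−p₁) + p₂(1−p₂)] / (p₁ − p₂)²
  = (1.645 + 0.842)² · (0.41·0.59 + 0.24·0.76) / (0.17)²
  = (2.487)² · (0.2419 + 0.1824) / 0.0289
  = 6.1852 · 0.4243 / 0.0289
  = 90.81
Round up → n = 91 per group.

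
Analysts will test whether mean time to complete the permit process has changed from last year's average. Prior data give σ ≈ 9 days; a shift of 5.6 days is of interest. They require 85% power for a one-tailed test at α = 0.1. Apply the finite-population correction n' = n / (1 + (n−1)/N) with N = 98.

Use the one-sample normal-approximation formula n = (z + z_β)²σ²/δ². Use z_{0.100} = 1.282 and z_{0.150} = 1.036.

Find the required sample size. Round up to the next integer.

n = 13

n = (z_α + z_β)² · σ² / δ²
  = (1.282 + 1.036)² · 9² / 5.6²
  = 5.3731 · 81 / 31.36
  = 13.88
Finite-population correction (N = 98): 13.88 / (1 + (13.88 − 1)/98) = 12.27.
Round up → n = 13.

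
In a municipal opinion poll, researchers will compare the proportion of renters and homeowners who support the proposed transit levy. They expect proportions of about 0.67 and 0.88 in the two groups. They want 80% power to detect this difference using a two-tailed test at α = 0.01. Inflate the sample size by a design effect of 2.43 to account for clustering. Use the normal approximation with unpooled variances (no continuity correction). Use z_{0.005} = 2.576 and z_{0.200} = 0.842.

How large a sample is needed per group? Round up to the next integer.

n = 211 per group

n = (z_{α/2} + z_β)² · [p₁(1−p₁) + p₂(1−p₂)] / (p₁ − p₂)²
  = (2.576 + 0.842)² · (0.67·0.33 + 0.88·0.12) / (-0.21)²
  = (3.418)² · (0.2211 + 0.1056) / 0.0441
  = 11.6827 · 0.3267 / 0.0441
  = 86.55
Design effect: 2.43 × 86.55 = 210.31.
Round up → n = 211 per group.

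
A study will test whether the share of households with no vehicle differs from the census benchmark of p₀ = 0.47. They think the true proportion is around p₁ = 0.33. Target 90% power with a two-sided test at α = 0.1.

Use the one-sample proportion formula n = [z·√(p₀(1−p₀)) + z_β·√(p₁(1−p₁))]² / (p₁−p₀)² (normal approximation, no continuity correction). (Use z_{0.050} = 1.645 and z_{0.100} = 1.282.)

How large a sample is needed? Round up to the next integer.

n = 104

n = [z_{α/2}·√(p₀q₀) + z_β·√(p₁q₁)]² / (p₁ − p₀)²
  = [1.645·√(0.47·0.53) + 1.282·√(0.33·0.67)]² / (-0.14)²
  = [1.645·0.4991 + 1.282·0.4702]² / 0.0196
  = [1.4238]² / 0.0196
  = 103.43
Round up → n = 104.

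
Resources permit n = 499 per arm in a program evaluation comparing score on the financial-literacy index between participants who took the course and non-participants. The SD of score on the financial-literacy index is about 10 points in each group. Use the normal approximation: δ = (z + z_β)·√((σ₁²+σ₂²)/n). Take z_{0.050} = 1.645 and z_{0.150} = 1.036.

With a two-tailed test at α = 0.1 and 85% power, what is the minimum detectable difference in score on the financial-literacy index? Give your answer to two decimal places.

Minimum detectable difference ≈ 1.70 points

δ = (z_{α/2} + z_β) · √((σ₁²+σ₂²)/n)
  = (1.645 + 1.036) · √(200/499)
  = 2.681 · √0.4008
  = 2.681 · 0.6331
  = 1.6973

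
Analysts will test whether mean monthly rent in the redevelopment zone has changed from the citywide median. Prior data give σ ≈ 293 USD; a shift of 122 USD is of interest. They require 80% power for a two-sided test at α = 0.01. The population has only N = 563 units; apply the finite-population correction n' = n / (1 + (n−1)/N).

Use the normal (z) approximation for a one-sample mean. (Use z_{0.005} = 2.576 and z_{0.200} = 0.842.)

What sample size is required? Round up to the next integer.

n = (z_{α/2} + z_β)² · σ² / δ²
  = (2.576 + 0.842)² · 293² / 122²
  = 11.6827 · 85849 / 14884
  = 67.38
Finite-population correction (N = 563): 67.38 / (1 + (67.38 − 1)/563) = 60.28.
Round up → n = 61.

n = 61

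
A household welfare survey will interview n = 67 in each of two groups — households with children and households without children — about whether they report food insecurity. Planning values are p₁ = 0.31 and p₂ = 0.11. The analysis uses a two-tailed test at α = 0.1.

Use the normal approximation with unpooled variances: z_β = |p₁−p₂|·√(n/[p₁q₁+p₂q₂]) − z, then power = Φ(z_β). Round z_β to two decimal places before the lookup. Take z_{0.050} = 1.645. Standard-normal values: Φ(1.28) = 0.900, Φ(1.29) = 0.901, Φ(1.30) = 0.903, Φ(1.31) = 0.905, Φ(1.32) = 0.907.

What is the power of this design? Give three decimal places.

Power ≈ 0.901

z_β = |p₁−p₂|·√(n/[p₁q₁+p₂q₂]) − z_{α/2}
    = 0.20 · √(67/0.3118) − 1.645
    = 0.20 · 14.6588 − 1.645
    = 2.9318 − 1.645 = 1.2868 → 1.29
Power = Φ(1.29) = 0.901.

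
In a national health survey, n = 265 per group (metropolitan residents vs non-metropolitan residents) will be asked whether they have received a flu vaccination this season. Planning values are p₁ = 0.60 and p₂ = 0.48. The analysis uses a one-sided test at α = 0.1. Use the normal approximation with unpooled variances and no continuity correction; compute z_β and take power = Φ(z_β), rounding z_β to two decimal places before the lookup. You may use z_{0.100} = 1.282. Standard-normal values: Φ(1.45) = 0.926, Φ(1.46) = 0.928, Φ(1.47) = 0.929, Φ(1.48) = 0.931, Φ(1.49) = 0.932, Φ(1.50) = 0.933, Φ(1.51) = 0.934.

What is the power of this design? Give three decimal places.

z_β = |p₁−p₂|·√(n/[p₁q₁+p₂q₂]) − z_α
    = 0.12 · √(265/0.4896) − 1.282
    = 0.12 · 23.2650 − 1.282
    = 2.7918 − 1.282 = 1.5098 → 1.51
Power = Φ(1.51) = 0.934.

Power ≈ 0.934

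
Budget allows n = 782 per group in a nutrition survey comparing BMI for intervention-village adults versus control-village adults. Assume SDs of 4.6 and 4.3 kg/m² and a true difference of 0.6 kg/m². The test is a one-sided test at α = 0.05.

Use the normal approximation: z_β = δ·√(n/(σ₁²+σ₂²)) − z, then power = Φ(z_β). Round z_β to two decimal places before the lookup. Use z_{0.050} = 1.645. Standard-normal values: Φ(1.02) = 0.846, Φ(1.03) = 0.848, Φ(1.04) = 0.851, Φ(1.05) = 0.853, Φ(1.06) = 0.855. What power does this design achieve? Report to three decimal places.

Power ≈ 0.846

z_β = δ·√(n/(σ₁²+σ₂²)) − z_α
    = 0.6 · √(782/39.65) − 1.645
    = 0.6 · 4.44101 − 1.645
    = 2.6646 − 1.645 = 1.0196 → 1.02
Power = Φ(1.02) = 0.846.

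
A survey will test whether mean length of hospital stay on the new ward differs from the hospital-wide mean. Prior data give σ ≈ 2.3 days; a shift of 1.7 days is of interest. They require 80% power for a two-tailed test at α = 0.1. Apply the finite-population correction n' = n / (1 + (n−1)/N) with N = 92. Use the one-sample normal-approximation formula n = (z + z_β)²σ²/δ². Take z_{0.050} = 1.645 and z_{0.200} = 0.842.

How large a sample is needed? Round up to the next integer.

n = (z_{α/2} + z_β)² · σ² / δ²
  = (1.645 + 0.842)² · 2.3² / 1.7²
  = 6.1852 · 5.29 / 2.89
  = 11.32
Finite-population correction (N = 92): 11.32 / (1 + (11.32 − 1)/92) = 10.18.
Round up → n = 11.

n = 11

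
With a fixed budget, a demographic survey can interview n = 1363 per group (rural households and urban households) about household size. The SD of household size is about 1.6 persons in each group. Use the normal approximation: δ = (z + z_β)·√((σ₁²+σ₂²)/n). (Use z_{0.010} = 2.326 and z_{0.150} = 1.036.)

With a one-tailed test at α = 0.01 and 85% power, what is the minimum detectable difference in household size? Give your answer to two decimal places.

δ = (z_α + z_β) · √((σ₁²+σ₂²)/n)
  = (2.326 + 1.036) · √(5.12/1363)
  = 3.362 · √0.00376
  = 3.362 · 0.0613
  = 0.2061

Minimum detectable difference ≈ 0.21 persons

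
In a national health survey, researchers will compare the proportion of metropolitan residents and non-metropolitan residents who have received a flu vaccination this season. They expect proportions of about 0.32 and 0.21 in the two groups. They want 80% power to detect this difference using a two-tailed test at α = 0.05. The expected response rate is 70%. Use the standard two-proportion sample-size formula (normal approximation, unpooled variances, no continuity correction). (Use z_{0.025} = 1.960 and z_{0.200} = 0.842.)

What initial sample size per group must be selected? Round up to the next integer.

n = (z_{α/2} + z_β)² · [p₁(1−p₁) + p₂(1−p₂)] / (p₁ − p₂)²
  = (1.960 + 0.842)² · (0.32·0.68 + 0.21·0.79) / (0.11)²
  = (2.802)² · (0.2176 + 0.1659) / 0.0121
  = 7.8512 · 0.3835 / 0.0121
  = 248.84
Adjust for 70% response: 248.84 / 0.70 = 355.48.
Round up → n = 356 per group.

n = 356 per group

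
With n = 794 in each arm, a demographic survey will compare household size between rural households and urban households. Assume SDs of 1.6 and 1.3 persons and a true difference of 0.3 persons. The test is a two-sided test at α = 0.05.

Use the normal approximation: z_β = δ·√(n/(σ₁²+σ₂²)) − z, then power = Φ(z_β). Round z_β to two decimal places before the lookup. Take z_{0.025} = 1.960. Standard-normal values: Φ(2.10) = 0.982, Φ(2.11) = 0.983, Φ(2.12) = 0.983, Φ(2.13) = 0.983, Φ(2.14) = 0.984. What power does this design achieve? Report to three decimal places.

Power ≈ 0.984

z_β = δ·√(n/(σ₁²+σ₂²)) − z_{α/2}
    = 0.3 · √(794/4.25) − 1.960
    = 0.3 · 13.66834 − 1.960
    = 4.1005 − 1.960 = 2.1405 → 2.14
Power = Φ(2.14) = 0.984.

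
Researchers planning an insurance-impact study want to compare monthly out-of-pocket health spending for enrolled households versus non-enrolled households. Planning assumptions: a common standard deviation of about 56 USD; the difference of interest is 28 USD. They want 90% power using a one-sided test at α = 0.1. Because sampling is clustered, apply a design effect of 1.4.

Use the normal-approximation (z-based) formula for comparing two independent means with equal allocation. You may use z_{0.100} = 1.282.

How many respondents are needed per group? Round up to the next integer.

n = 74 per group

n = (z_α + z_β)² · (σ₁² + σ₂²) / δ²
  = (1.282 + 1.282)² · (2·56² = 6272) / 28²
  = 6.5741 · 6272 / 784
  = 52.59
Design effect: 1.4 × 52.59 = 73.63.
Round up → n = 74 per group.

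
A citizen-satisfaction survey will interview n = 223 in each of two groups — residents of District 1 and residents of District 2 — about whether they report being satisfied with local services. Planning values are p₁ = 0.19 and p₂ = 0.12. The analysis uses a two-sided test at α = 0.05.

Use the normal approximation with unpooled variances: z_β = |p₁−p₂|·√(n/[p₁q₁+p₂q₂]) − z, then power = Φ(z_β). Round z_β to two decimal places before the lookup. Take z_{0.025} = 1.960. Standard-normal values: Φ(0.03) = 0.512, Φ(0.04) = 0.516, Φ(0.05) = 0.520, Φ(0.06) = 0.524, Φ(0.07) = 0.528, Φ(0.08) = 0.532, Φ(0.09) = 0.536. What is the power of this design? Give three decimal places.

Power ≈ 0.536

z_β = |p₁−p₂|·√(n/[p₁q₁+p₂q₂]) − z_{α/2}
    = 0.07 · √(223/0.2595) − 1.960
    = 0.07 · 29.3146 − 1.960
    = 2.0520 − 1.960 = 0.0920 → 0.09
Power = Φ(0.09) = 0.536.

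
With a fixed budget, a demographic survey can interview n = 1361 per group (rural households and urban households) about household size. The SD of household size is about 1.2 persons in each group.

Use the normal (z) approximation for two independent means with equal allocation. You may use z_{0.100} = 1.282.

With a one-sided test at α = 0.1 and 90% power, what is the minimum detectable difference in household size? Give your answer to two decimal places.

Minimum detectable difference ≈ 0.12 persons

δ = (z_α + z_β) · √((σ₁²+σ₂²)/n)
  = (1.282 + 1.282) · √(2.88/1361)
  = 2.564 · √0.00212
  = 2.564 · 0.0460
  = 0.1179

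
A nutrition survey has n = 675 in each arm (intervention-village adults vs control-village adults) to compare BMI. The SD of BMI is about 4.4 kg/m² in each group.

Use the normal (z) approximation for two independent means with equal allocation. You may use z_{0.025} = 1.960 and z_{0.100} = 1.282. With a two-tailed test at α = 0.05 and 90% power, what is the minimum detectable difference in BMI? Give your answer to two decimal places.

Minimum detectable difference ≈ 0.78 kg/m²

δ = (z_{α/2} + z_β) · √((σ₁²+σ₂²)/n)
  = (1.960 + 1.282) · √(38.72/675)
  = 3.242 · √0.05736
  = 3.242 · 0.2395
  = 0.7765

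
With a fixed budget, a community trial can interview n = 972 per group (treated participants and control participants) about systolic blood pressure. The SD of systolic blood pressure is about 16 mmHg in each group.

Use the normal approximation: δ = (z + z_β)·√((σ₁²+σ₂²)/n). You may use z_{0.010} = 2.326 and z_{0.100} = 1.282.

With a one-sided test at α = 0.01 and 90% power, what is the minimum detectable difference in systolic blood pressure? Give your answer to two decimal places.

Minimum detectable difference ≈ 2.62 mmHg

δ = (z_α + z_β) · √((σ₁²+σ₂²)/n)
  = (2.326 + 1.282) · √(512/972)
  = 3.608 · √0.52675
  = 3.608 · 0.7258
  = 2.6186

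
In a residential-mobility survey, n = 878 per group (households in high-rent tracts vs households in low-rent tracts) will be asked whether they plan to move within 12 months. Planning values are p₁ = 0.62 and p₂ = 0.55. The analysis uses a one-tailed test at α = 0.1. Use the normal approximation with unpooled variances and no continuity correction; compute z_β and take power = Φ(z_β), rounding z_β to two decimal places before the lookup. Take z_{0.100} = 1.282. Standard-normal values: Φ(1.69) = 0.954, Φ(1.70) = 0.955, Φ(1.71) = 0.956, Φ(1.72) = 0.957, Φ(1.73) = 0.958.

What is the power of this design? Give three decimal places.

Power ≈ 0.955

z_β = |p₁−p₂|·√(n/[p₁q₁+p₂q₂]) − z_α
    = 0.07 · √(878/0.4831) − 1.282
    = 0.07 · 42.6313 − 1.282
    = 2.9842 − 1.282 = 1.7022 → 1.70
Power = Φ(1.70) = 0.955.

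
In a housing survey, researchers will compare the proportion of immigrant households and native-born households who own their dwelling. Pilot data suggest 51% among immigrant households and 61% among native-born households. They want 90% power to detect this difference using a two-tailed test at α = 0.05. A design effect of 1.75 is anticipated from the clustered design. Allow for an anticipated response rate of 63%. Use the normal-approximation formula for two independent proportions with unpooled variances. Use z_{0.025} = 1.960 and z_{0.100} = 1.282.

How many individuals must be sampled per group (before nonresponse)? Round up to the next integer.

n = 1425 per group

n = (z_{α/2} + z_β)² · [p₁(1−p₁) + p₂(1−p₂)] / (p₁ − p₂)²
  = (1.960 + 1.282)² · (0.51·0.49 + 0.61·0.39) / (-0.10)²
  = (3.242)² · (0.2499 + 0.2379) / 0.0100
  = 10.5106 · 0.4878 / 0.0100
  = 512.71
Design effect: 1.75 × 512.71 = 897.23.
Adjust for 63% response: 897.23 / 0.63 = 1424.18.
Round up → n = 1425 per group.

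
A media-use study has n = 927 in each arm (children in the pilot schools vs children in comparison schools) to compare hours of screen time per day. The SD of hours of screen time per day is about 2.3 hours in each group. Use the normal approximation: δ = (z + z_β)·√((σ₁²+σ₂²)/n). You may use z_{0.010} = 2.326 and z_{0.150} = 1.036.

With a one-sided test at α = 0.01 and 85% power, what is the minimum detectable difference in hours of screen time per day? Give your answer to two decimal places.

Minimum detectable difference ≈ 0.36 hours

δ = (z_α + z_β) · √((σ₁²+σ₂²)/n)
  = (2.326 + 1.036) · √(10.58/927)
  = 3.362 · √0.01141
  = 3.362 · 0.1068
  = 0.3592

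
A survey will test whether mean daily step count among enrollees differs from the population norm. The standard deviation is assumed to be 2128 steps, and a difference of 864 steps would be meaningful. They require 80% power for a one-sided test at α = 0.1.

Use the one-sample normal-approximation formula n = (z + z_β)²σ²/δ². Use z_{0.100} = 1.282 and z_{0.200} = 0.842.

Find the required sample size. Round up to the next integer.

n = (z_α + z_β)² · σ² / δ²
  = (1.282 + 0.842)² · 2128² / 864²
  = 4.5114 · 4528384 / 746496
  = 27.37
Round up → n = 28.

n = 28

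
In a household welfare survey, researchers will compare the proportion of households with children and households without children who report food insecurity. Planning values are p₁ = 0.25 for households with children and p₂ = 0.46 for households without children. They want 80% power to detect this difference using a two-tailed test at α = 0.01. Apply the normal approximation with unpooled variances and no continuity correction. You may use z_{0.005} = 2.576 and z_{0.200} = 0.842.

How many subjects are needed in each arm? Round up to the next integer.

n = (z_{α/2} + z_β)² · [p₁(1−p₁) + p₂(1−p₂)] / (p₁ − p₂)²
  = (2.576 + 0.842)² · (0.25·0.75 + 0.46·0.54) / (-0.21)²
  = (3.418)² · (0.1875 + 0.2484) / 0.0441
  = 11.6827 · 0.4359 / 0.0441
  = 115.48
Round up → n = 116 per group.

n = 116 per group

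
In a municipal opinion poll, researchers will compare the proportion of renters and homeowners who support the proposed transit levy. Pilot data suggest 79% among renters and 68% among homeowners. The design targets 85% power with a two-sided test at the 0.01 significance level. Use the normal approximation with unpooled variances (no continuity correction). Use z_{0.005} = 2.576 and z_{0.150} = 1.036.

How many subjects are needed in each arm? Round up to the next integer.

n = 414 per group

n = (z_{α/2} + z_β)² · [p₁(1−p₁) + p₂(1−p₂)] / (p₁ − p₂)²
  = (2.576 + 1.036)² · (0.79·0.21 + 0.68·0.32) / (0.11)²
  = (3.612)² · (0.1659 + 0.2176) / 0.0121
  = 13.0465 · 0.3835 / 0.0121
  = 413.50
Round up → n = 414 per group.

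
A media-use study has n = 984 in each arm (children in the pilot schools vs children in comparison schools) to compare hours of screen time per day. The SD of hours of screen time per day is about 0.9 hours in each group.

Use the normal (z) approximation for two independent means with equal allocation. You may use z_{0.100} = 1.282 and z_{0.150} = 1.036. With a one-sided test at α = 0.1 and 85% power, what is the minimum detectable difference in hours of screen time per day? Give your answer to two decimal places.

Minimum detectable difference ≈ 0.09 hours

δ = (z_α + z_β) · √((σ₁²+σ₂²)/n)
  = (1.282 + 1.036) · √(1.62/984)
  = 2.318 · √0.00165
  = 2.318 · 0.0406
  = 0.0941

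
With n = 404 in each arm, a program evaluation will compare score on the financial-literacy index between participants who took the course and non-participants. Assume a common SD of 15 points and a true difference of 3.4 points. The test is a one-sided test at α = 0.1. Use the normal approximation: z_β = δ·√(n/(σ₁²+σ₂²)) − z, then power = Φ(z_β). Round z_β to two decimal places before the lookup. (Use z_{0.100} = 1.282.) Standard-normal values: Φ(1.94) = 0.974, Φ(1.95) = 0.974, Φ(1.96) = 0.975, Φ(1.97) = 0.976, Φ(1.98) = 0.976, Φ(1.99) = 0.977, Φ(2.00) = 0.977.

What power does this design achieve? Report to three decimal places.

Power ≈ 0.974

z_β = δ·√(n/(σ₁²+σ₂²)) − z_α
    = 3.4 · √(404/450) − 1.282
    = 3.4 · 0.94751 − 1.282
    = 3.2215 − 1.282 = 1.9395 → 1.94
Power = Φ(1.94) = 0.974.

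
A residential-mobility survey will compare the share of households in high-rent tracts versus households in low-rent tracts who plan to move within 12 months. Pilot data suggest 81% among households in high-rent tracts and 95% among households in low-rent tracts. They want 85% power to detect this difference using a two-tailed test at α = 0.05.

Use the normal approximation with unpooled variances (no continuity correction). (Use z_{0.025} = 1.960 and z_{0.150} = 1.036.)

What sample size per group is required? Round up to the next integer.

n = 93 per group

n = (z_{α/2} + z_β)² · [p₁(1−p₁) + p₂(1−p₂)] / (p₁ − p₂)²
  = (1.960 + 1.036)² · (0.81·0.19 + 0.95·0.05) / (-0.14)²
  = (2.996)² · (0.1539 + 0.0475) / 0.0196
  = 8.9760 · 0.2014 / 0.0196
  = 92.23
Round up → n = 93 per group.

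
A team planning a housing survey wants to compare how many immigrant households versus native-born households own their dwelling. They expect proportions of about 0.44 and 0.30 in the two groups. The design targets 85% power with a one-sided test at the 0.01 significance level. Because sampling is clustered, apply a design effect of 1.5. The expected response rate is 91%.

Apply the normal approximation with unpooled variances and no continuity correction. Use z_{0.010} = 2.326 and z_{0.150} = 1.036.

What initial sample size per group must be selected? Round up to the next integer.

n = 434 per group

n = (z_α + z_β)² · [p₁(1−p₁) + p₂(1−p₂)] / (p₁ − p₂)²
  = (2.326 + 1.036)² · (0.44·0.56 + 0.30·0.70) / (0.14)²
  = (3.362)² · (0.2464 + 0.2100) / 0.0196
  = 11.3030 · 0.4564 / 0.0196
  = 263.20
Design effect: 1.5 × 263.20 = 394.80.
Adjust for 91% response: 394.80 / 0.91 = 433.85.
Round up → n = 434 per group.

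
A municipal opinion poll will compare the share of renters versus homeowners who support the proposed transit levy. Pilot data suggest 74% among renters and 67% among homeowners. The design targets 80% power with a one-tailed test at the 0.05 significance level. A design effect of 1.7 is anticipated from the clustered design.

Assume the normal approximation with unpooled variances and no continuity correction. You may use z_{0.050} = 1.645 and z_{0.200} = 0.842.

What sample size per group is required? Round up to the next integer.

n = 888 per group

n = (z_α + z_β)² · [p₁(1−p₁) + p₂(1−p₂)] / (p₁ − p₂)²
  = (1.645 + 0.842)² · (0.74·0.26 + 0.67·0.33) / (0.07)²
  = (2.487)² · (0.1924 + 0.2211) / 0.0049
  = 6.1852 · 0.4135 / 0.0049
  = 521.95
Design effect: 1.7 × 521.95 = 887.32.
Round up → n = 888 per group.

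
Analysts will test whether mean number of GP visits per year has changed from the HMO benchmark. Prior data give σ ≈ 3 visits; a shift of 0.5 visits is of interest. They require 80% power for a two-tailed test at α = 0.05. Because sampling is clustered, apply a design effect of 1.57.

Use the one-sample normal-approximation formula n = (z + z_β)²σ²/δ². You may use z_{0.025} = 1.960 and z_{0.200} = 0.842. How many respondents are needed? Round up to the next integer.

n = (z_{α/2} + z_β)² · σ² / δ²
  = (1.960 + 0.842)² · 3² / 0.5²
  = 7.8512 · 9 / 0.25
  = 282.64
Design effect: 1.57 × 282.64 = 443.75.
Round up → n = 444.

n = 444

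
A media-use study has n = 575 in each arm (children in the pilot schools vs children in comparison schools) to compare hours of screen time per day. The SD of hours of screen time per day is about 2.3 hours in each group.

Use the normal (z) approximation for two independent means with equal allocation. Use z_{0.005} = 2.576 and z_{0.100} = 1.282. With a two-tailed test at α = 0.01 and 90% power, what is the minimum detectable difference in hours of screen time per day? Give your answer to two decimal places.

δ = (z_{α/2} + z_β) · √((σ₁²+σ₂²)/n)
  = (2.576 + 1.282) · √(10.58/575)
  = 3.858 · √0.0184
  = 3.858 · 0.1356
  = 0.5233

Minimum detectable difference ≈ 0.52 hours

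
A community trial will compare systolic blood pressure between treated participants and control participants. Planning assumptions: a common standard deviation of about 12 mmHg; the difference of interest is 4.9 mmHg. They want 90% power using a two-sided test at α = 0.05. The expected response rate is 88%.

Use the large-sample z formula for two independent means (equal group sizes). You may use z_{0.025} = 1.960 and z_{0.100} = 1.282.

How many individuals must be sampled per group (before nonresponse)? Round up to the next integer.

n = (z_{α/2} + z_β)² · (σ₁² + σ₂²) / δ²
  = (1.960 + 1.282)² · (2·12² = 288) / 4.9²
  = 10.5106 · 288 / 24.01
  = 126.07
Adjust for 88% response: 126.07 / 0.88 = 143.27.
Round up → n = 144 per group.

n = 144 per group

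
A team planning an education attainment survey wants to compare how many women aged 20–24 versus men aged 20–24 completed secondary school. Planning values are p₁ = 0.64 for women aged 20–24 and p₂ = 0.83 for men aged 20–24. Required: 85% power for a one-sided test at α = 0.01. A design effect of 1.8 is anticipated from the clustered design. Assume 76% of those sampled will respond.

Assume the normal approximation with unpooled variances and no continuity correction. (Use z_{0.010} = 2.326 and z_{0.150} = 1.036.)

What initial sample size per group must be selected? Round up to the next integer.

n = (z_α + z_β)² · [p₁(1−p₁) + p₂(1−p₂)] / (p₁ − p₂)²
  = (2.326 + 1.036)² · (0.64·0.36 + 0.83·0.17) / (-0.19)²
  = (3.362)² · (0.2304 + 0.1411) / 0.0361
  = 11.3030 · 0.3715 / 0.0361
  = 116.32
Design effect: 1.8 × 116.32 = 209.37.
Adjust for 76% response: 209.37 / 0.76 = 275.49.
Round up → n = 276 per group.

n = 276 per group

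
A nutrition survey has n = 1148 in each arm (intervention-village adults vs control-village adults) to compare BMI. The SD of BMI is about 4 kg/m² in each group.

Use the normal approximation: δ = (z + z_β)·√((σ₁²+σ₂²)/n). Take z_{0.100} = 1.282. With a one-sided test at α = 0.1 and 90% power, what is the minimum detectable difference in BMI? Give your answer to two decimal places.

δ = (z_α + z_β) · √((σ₁²+σ₂²)/n)
  = (1.282 + 1.282) · √(32/1148)
  = 2.564 · √0.02787
  = 2.564 · 0.1670
  = 0.4281

Minimum detectable difference ≈ 0.43 kg/m²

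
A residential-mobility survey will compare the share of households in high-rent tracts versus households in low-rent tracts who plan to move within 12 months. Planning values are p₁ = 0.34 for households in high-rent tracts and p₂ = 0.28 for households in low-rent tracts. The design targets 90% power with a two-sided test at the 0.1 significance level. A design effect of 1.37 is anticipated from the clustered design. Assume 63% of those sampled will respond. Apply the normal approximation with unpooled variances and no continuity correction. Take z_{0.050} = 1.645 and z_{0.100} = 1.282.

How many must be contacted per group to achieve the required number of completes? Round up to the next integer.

n = 2205 per group

n = (z_{α/2} + z_β)² · [p₁(1−p₁) + p₂(1−p₂)] / (p₁ − p₂)²
  = (1.645 + 1.282)² · (0.34·0.66 + 0.28·0.72) / (0.06)²
  = (2.927)² · (0.2244 + 0.2016) / 0.0036
  = 8.5673 · 0.4260 / 0.0036
  = 1013.80
Design effect: 1.37 × 1013.80 = 1388.91.
Adjust for 63% response: 1388.91 / 0.63 = 2204.61.
Round up → n = 2205 per group.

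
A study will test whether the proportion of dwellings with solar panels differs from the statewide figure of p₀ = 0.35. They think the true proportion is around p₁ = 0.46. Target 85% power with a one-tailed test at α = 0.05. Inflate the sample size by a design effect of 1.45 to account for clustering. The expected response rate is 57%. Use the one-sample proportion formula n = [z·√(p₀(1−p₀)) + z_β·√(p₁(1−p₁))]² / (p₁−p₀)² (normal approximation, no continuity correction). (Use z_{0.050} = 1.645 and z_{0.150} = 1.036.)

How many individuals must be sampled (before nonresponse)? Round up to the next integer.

n = [z_α·√(p₀q₀) + z_β·√(p₁q₁)]² / (p₁ − p₀)²
  = [1.645·√(0.35·0.65) + 1.036·√(0.46·0.54)]² / (0.11)²
  = [1.645·0.4770 + 1.036·0.4984]² / 0.0121
  = [1.3010]² / 0.0121
  = 139.87
Design effect: 1.45 × 139.87 = 202.82.
Adjust for 57% response: 202.82 / 0.57 = 355.82.
Round up → n = 356.

n = 356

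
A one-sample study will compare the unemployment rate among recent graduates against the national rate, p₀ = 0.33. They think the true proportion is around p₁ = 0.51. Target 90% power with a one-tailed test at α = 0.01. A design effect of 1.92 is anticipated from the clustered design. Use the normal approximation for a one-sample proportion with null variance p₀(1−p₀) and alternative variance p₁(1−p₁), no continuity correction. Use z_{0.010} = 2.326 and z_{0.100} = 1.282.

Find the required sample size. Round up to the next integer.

n = 179

n = [z_α·√(p₀q₀) + z_β·√(p₁q₁)]² / (p₁ − p₀)²
  = [2.326·√(0.33·0.67) + 1.282·√(0.51·0.49)]² / (0.18)²
  = [2.326·0.4702 + 1.282·0.4999]² / 0.0324
  = [1.7346]² / 0.0324
  = 92.86
Design effect: 1.92 × 92.86 = 178.30.
Round up → n = 179.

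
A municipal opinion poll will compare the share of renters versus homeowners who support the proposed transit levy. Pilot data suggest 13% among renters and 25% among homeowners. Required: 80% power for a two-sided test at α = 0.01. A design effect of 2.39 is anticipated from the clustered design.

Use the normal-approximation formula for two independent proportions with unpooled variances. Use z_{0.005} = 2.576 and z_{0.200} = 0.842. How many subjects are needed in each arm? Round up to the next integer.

n = 583 per group

n = (z_{α/2} + z_β)² · [p₁(1−p₁) + p₂(1−p₂)] / (p₁ − p₂)²
  = (2.576 + 0.842)² · (0.13·0.87 + 0.25·0.75) / (-0.12)²
  = (3.418)² · (0.1131 + 0.1875) / 0.0144
  = 11.6827 · 0.3006 / 0.0144
  = 243.88
Design effect: 2.39 × 243.88 = 582.87.
Round up → n = 583 per group.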